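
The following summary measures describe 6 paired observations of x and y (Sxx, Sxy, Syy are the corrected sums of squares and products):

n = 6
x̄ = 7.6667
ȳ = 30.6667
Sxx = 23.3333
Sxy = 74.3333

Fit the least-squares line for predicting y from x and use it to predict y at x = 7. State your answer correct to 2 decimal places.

b = Sxy/Sxx = 74.3333/23.3333 = 3.185717
a = ȳ − b·x̄ = 30.6667 − 3.185717·7.6667 = 6.242760
ŷ(7) = a + b·7 = 6.242760 + 3.185717·7 = 28.542782

28.54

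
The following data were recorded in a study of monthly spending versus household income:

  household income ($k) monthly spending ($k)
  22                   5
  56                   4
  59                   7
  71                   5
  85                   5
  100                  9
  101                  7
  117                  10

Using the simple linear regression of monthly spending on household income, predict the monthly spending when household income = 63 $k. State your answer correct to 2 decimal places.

5.83

n = 8, Σx = 611, Σy = 52, Σxy = 4304, Σx² = 53257
Sxx = Σx² − (Σx)²/n = 53257 − 46665.125 = 6591.875
Sxy = Σxy − (Σx)(Σy)/n = 4304 − 3971.5 = 332.5
b = Sxy/Sxx = 332.5/6591.875 = 0.050441
a = ȳ − b·x̄ = 6.5 − 0.050441·76.375 = 2.647578
ŷ(63) = a + b·63 = 2.647578 + 0.050441·63 = 5.825353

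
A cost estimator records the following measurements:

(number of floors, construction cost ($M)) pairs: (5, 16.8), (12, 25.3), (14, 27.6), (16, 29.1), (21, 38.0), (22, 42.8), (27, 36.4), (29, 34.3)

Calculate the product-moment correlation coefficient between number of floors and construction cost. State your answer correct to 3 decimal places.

n = 8, Σx = 146, Σy = 250.3, Σxy = 4956.7, Σx² = 3116, Σy² = 8308.19
Sxx = Σx² − (Σx)²/n = 3116 − 2664.5 = 451.5
Sxy = Σxy − (Σx)(Σy)/n = 4956.7 − 4567.975 = 388.725
Syy = Σy² − (Σy)²/n = 8308.19 − 7831.26125 = 476.92875
r = Sxy/√(Sxx·Syy) = 388.725/√(215333.330625) = 388.725/464.040225 = 0.837697

0.838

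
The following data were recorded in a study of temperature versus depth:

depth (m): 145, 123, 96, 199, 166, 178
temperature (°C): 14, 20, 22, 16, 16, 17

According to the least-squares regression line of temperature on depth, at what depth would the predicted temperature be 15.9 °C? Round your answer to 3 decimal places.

n = 6, Σx = 907, Σy = 105, Σxy = 15468, Σx² = 144211
Sxx = Σx² − (Σx)²/n = 144211 − 137108.166667 = 7102.833333
Sxy = Σxy − (Σx)(Σy)/n = 15468 − 15872.5 = -404.5
b = Sxy/Sxx = -404.5/7102.833333 = -0.056949
a = ȳ − b·x̄ = 17.5 − (-0.056949)·151.166667 = 26.108806
Set a + b·x = 15.9: x = (15.9 − 26.108806) / (-0.056949) = 179.261928

179.262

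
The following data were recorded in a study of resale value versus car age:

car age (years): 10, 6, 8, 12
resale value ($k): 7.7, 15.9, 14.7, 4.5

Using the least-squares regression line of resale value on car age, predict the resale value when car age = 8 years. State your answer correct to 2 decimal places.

n = 4, Σx = 36, Σy = 42.8, Σxy = 344, Σx² = 344
Sxx = Σx² − (Σx)²/n = 344 − 324 = 20
Sxy = Σxy − (Σx)(Σy)/n = 344 − 385.2 = -41.2
b = Sxy/Sxx = -41.2/20 = -2.06
a = ȳ − b·x̄ = 10.7 − (-2.06)·9 = 29.24
ŷ(8) = a + b·8 = 29.24 + (-2.06)·8 = 12.76

12.76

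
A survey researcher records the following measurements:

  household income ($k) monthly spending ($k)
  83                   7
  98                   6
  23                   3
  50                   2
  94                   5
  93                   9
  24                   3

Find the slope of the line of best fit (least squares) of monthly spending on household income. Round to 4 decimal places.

0.0586

n = 7, Σx = 465, Σy = 35, Σxy = 2717, Σx² = 37583
Sxx = Σx² − (Σx)²/n = 37583 − 30889.285714 = 6693.714286
Sxy = Σxy − (Σx)(Σy)/n = 2717 − 2325 = 392
b = Sxy/Sxx = 392/6693.714286 = 0.058562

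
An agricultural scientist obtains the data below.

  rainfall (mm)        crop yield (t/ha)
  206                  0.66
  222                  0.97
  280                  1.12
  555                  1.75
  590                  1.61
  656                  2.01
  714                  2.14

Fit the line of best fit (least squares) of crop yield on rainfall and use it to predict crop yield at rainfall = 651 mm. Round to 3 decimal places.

n = 7, Σx = 3223, Σy = 10.26, Σxy = 5432.57, Σx² = 1766377
Sxx = Σx² − (Σx)²/n = 1766377 − 1483961.285714 = 282415.714286
Sxy = Σxy − (Σx)(Σy)/n = 5432.57 − 4723.997143 = 708.572857
b = Sxy/Sxx = 708.572857/282415.714286 = 0.002509
a = ȳ − b·x̄ = 1.465714 − 0.002509·460.428571 = 0.310512
ŷ(651) = a + b·651 = 0.310512 + 0.002509·651 = 1.943852

1.944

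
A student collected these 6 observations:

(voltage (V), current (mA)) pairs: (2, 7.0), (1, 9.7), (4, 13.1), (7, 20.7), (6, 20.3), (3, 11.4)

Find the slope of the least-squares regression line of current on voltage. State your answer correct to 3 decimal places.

n = 6, Σx = 23, Σy = 82.2, Σxy = 377, Σx² = 115
Sxx = Σx² − (Σx)²/n = 115 − 88.166667 = 26.833333
Sxy = Σxy − (Σx)(Σy)/n = 377 − 315.1 = 61.9
b = Sxy/Sxx = 61.9/26.833333 = 2.306832

2.307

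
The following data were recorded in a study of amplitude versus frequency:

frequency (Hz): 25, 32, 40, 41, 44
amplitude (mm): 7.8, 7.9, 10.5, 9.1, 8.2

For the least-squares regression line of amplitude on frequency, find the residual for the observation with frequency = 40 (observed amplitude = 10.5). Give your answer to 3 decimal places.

n = 5, Σx = 182, Σy = 43.5, Σxy = 1601.7, Σx² = 6866
Sxx = Σx² − (Σx)²/n = 6866 − 6624.8 = 241.2
Sxy = Σxy − (Σx)(Σy)/n = 1601.7 − 1583.4 = 18.3
b = Sxy/Sxx = 18.3/241.2 = 0.075871
a = ȳ − b·x̄ = 8.7 − 0.075871·36.4 = 5.938308
ŷ(40) = 5.938308 + 0.075871·40 = 8.973134
residual = y − ŷ = 10.5 − 8.973134 = 1.526866

1.527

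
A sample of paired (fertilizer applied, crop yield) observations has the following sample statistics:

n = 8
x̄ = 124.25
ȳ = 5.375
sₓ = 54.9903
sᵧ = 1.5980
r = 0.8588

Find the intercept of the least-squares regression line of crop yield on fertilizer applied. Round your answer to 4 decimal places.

2.2742

b = r · sᵧ/sₓ = 0.8588 · 1.598/54.9903 = 0.024956
a = ȳ − b·x̄ = 5.375 − 0.024956·124.25 = 2.274162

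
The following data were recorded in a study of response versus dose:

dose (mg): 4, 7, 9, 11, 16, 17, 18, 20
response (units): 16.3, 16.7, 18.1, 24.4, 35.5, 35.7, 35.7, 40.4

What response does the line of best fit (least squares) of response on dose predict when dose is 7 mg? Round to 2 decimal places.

n = 8, Σx = 102, Σy = 222.8, Σxy = 3238.9, Σx² = 1536
Sxx = Σx² − (Σx)²/n = 1536 − 1300.5 = 235.5
Sxy = Σxy − (Σx)(Σy)/n = 3238.9 − 2840.7 = 398.2
b = Sxy/Sxx = 398.2/235.5 = 1.690870
a = ȳ − b·x̄ = 27.85 − 1.690870·12.75 = 6.291401
ŷ(7) = a + b·7 = 6.291401 + 1.690870·7 = 18.127495

18.13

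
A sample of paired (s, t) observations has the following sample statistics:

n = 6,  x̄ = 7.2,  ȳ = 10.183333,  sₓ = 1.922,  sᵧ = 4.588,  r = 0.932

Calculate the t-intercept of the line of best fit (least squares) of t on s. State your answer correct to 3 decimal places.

b = r · sᵧ/sₓ = 0.932 · 4.588/1.922 = 2.224774
a = ȳ − b·x̄ = 10.183333 − 2.224774·7.2 = -5.835041

-5.835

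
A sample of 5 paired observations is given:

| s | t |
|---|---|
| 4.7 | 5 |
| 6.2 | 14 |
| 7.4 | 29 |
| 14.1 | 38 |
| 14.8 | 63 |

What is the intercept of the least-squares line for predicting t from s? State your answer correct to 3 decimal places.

-11.868

n = 5, Σx = 47.2, Σy = 149, Σxy = 1793.1, Σx² = 533.14
Sxx = Σx² − (Σx)²/n = 533.14 − 445.568 = 87.572
Sxy = Σxy − (Σx)(Σy)/n = 1793.1 − 1406.56 = 386.54
b = Sxy/Sxx = 386.54/87.572 = 4.413968
a = ȳ − b·x̄ = 29.8 − 4.413968·9.44 = -11.867857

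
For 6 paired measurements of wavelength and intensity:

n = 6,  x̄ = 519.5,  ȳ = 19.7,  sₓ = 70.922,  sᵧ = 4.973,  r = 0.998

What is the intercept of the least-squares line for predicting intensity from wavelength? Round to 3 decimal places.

b = r · sᵧ/sₓ = 0.998 · 4.973/70.922 = 0.069979
a = ȳ − b·x̄ = 19.7 − 0.069979·519.5 = -16.654115

-16.654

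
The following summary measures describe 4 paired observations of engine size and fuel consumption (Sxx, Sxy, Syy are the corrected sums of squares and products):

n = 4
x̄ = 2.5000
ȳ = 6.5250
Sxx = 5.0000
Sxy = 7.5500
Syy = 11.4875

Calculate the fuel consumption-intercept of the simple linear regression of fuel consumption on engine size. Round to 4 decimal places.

2.7500

b = Sxy/Sxx = 7.55/5 = 1.51
a = ȳ − b·x̄ = 6.525 − 1.51·2.5 = 2.75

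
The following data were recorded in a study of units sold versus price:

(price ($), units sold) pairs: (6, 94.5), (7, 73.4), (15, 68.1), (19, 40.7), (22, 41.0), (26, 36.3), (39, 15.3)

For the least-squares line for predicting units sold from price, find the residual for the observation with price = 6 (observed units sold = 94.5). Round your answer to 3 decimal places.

n = 7, Σx = 134, Σy = 369.3, Σxy = 5318.1, Σx² = 3352
Sxx = Σx² − (Σx)²/n = 3352 − 2565.142857 = 786.857143
Sxy = Σxy − (Σx)(Σy)/n = 5318.1 − 7069.457143 = -1751.357143
b = Sxy/Sxx = -1751.357143/786.857143 = -2.225763
a = ȳ − b·x̄ = 52.757143 − (-2.225763)·19.142857 = 95.364597
ŷ(6) = 95.364597 + (-2.225763)·6 = 82.010022
residual = y − ŷ = 94.5 − 82.010022 = 12.489978

12.490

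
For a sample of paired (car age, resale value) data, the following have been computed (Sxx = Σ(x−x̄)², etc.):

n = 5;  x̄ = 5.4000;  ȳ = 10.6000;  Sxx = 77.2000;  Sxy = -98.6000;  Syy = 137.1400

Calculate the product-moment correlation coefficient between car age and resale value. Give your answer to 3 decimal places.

r = Sxy/√(Sxx·Syy) = -98.6/√(10587.208) = -98.6/102.894159 = -0.958266

-0.958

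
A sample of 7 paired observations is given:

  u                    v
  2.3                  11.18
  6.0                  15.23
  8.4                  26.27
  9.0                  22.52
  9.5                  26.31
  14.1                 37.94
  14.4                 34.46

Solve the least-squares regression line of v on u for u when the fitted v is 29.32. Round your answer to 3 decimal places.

n = 7, Σx = 63.7, Σy = 173.91, Σxy = 1821.565, Σx² = 689.27
Sxx = Σx² − (Σx)²/n = 689.27 − 579.67 = 109.6
Sxy = Σxy − (Σx)(Σy)/n = 1821.565 − 1582.581 = 238.984
b = Sxy/Sxx = 238.984/109.6 = 2.180511
a = ȳ − b·x̄ = 24.844286 − 2.180511·9.1 = 5.001636
Set a + b·x = 29.32: x = (29.32 − 5.001636) / 2.180511 = 11.152599

11.153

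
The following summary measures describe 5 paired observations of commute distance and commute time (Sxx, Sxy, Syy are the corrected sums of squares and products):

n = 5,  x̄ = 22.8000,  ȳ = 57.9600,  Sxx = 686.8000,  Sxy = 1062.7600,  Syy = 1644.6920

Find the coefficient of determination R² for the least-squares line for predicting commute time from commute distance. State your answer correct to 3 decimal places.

1.000

R² = Sxy²/(Sxx·Syy) = (1062.76)²/(686.8·1644.692) = 0.999898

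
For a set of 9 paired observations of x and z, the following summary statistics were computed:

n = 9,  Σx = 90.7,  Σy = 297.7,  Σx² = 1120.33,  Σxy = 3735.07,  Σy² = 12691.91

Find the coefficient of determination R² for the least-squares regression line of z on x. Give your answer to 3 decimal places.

Sxx = Σx² − (Σx)²/n = 1120.33 − 914.054444 = 206.275556
Sxy = Σxy − (Σx)(Σy)/n = 3735.07 − 3000.154444 = 734.915556
Syy = Σy² − (Σy)²/n = 12691.91 − 9847.254444 = 2844.655556
R² = Sxy²/(Sxx·Syy) = (734.915556)²/(206.275556·2844.655556) = 0.920444

0.920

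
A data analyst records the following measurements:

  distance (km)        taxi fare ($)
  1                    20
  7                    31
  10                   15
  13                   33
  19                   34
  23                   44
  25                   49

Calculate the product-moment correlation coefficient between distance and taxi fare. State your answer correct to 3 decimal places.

0.843

n = 7, Σx = 98, Σy = 226, Σxy = 3699, Σx² = 1834, Σy² = 8168
Sxx = Σx² − (Σx)²/n = 1834 − 1372 = 462
Sxy = Σxy − (Σx)(Σy)/n = 3699 − 3164 = 535
Syy = Σy² − (Σy)²/n = 8168 − 7296.571429 = 871.428571
r = Sxy/√(Sxx·Syy) = 535/√(402600) = 535/634.507683 = 0.843173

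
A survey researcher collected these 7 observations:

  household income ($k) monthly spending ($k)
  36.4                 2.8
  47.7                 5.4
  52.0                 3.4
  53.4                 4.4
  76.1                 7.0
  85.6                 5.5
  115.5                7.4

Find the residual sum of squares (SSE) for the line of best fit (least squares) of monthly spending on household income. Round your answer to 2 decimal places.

n = 7, Σx = 466.7, Σy = 35.9, Σxy = 2629.46, Σx² = 35614.63, Σy² = 201.93
Sxx = Σx² − (Σx)²/n = 35614.63 − 31115.555714 = 4499.074286
Sxy = Σxy − (Σx)(Σy)/n = 2629.46 − 2393.504286 = 235.955714
Syy = Σy² − (Σy)²/n = 201.93 − 184.115714 = 17.814286
b = Sxy/Sxx = 235.955714/4499.074286 = 0.052445
SSE = Syy − b·Sxy = 17.814286 − 0.052445·235.955714 = 5.439496

5.44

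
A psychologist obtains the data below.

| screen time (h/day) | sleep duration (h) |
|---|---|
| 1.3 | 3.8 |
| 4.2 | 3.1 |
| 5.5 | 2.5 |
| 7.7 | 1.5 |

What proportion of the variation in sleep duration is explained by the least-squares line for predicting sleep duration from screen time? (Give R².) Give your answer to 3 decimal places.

0.970

n = 4, Σx = 18.7, Σy = 10.9, Σxy = 43.26, Σx² = 108.87, Σy² = 32.55
Sxx = Σx² − (Σx)²/n = 108.87 − 87.4225 = 21.4475
Sxy = Σxy − (Σx)(Σy)/n = 43.26 − 50.9575 = -7.6975
Syy = Σy² − (Σy)²/n = 32.55 − 29.7025 = 2.8475
R² = Sxy²/(Sxx·Syy) = (-7.6975)²/(21.4475·2.8475) = 0.970195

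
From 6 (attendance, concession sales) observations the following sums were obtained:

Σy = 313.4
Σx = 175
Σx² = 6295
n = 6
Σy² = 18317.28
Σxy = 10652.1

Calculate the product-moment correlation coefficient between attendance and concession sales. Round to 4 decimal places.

0.9924

Sxx = Σx² − (Σx)²/n = 6295 − 5104.166667 = 1190.833333
Sxy = Σxy − (Σx)(Σy)/n = 10652.1 − 9140.833333 = 1511.266667
Syy = Σy² − (Σy)²/n = 18317.28 − 16369.926667 = 1947.353333
r = Sxy/√(Sxx·Syy) = 1511.266667/√(2318973.261111) = 1511.266667/1522.817540 = 0.992415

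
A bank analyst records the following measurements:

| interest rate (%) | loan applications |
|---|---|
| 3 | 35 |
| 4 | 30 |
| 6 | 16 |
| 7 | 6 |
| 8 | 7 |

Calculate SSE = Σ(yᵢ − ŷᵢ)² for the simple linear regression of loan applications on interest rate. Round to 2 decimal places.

28.17

n = 5, Σx = 28, Σy = 94, Σxy = 419, Σx² = 174, Σy² = 2466
Sxx = Σx² − (Σx)²/n = 174 − 156.8 = 17.2
Sxy = Σxy − (Σx)(Σy)/n = 419 − 526.4 = -107.4
Syy = Σy² − (Σy)²/n = 2466 − 1767.2 = 698.8
b = Sxy/Sxx = -107.4/17.2 = -6.244186
SSE = Syy − b·Sxy = 698.8 − (-6.244186)·(-107.4) = 28.174419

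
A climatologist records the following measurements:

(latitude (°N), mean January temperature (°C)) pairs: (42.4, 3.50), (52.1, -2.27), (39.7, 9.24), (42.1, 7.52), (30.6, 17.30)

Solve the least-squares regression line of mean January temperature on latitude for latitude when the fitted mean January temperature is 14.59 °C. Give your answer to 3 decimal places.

n = 5, Σx = 206.9, Σy = 35.29, Σxy = 1242.933, Σx² = 8797.03
Sxx = Σx² − (Σx)²/n = 8797.03 − 8561.522 = 235.508
Sxy = Σxy − (Σx)(Σy)/n = 1242.933 − 1460.3002 = -217.3672
b = Sxy/Sxx = -217.3672/235.508 = -0.922972
a = ȳ − b·x̄ = 7.058 − (-0.922972)·41.38 = 45.250566
Set a + b·x = 14.59: x = (14.59 − 45.250566) / (-0.922972) = 33.219402

33.219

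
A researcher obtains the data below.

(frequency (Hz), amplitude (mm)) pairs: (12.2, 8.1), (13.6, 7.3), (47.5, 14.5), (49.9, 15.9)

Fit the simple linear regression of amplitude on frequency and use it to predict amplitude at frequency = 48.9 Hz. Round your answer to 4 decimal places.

15.2463

n = 4, Σx = 123.2, Σy = 45.8, Σxy = 1680.26, Σx² = 5080.06
Sxx = Σx² − (Σx)²/n = 5080.06 − 3794.56 = 1285.5
Sxy = Σxy − (Σx)(Σy)/n = 1680.26 − 1410.64 = 269.62
b = Sxy/Sxx = 269.62/1285.5 = 0.209739
a = ȳ − b·x̄ = 11.45 − 0.209739·30.8 = 4.990026
ŷ(48.9) = a + b·48.9 = 4.990026 + 0.209739·48.9 = 15.246283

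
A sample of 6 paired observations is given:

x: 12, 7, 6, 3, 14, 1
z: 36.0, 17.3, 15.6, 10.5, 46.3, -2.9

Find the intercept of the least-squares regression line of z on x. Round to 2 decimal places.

-4.59

n = 6, Σx = 43, Σy = 122.8, Σxy = 1323.5, Σx² = 435
Sxx = Σx² − (Σx)²/n = 435 − 308.166667 = 126.833333
Sxy = Σxy − (Σx)(Σy)/n = 1323.5 − 880.066667 = 443.433333
b = Sxy/Sxx = 443.433333/126.833333 = 3.496189
a = ȳ − b·x̄ = 20.466667 − 3.496189·7.166667 = -4.589356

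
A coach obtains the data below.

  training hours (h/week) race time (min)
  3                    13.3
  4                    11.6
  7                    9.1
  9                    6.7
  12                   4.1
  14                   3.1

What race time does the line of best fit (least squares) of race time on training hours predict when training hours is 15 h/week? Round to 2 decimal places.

1.62

n = 6, Σx = 49, Σy = 47.9, Σxy = 302.9, Σx² = 495
Sxx = Σx² − (Σx)²/n = 495 − 400.166667 = 94.833333
Sxy = Σxy − (Σx)(Σy)/n = 302.9 − 391.183333 = -88.283333
b = Sxy/Sxx = -88.283333/94.833333 = -0.930931
a = ȳ − b·x̄ = 7.983333 − (-0.930931)·8.166667 = 15.585940
ŷ(15) = a + b·15 = 15.585940 + (-0.930931)·15 = 1.621968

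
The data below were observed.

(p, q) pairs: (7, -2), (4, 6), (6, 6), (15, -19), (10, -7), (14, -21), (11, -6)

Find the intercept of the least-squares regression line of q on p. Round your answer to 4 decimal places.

18.0815

n = 7, Σx = 67, Σy = -43, Σxy = -669, Σx² = 743
Sxx = Σx² − (Σx)²/n = 743 − 641.285714 = 101.714286
Sxy = Σxy − (Σx)(Σy)/n = -669 − (-411.571429) = -257.428571
b = Sxy/Sxx = -257.428571/101.714286 = -2.530899
a = ȳ − b·x̄ = -6.142857 − (-2.530899)·9.571429 = 18.081461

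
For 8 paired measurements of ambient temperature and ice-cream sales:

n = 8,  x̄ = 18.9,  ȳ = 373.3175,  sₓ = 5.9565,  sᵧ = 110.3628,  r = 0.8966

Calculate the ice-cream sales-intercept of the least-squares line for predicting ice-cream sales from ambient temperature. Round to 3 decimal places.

59.345

b = r · sᵧ/sₓ = 0.8966 · 110.3628/5.9565 = 16.612320
a = ȳ − b·x̄ = 373.3175 − 16.612320·18.9 = 59.344644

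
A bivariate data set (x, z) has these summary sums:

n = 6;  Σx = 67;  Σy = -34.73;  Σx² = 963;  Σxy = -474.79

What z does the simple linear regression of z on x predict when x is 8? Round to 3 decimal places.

-4.506

Sxx = Σx² − (Σx)²/n = 963 − 748.166667 = 214.833333
Sxy = Σxy − (Σx)(Σy)/n = -474.79 − (-387.818333) = -86.971667
b = Sxy/Sxx = -86.971667/214.833333 = -0.404833
a = ȳ − b·x̄ = -5.788333 − (-0.404833)·11.166667 = -1.267696
ŷ(8) = a + b·8 = -1.267696 + (-0.404833)·8 = -4.506362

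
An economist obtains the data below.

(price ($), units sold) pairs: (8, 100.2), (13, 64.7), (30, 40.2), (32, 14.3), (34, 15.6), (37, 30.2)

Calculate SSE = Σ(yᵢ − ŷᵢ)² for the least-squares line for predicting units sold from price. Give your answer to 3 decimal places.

773.871

n = 6, Σx = 154, Σy = 265.2, Σxy = 4954.1, Σx² = 4682, Σy² = 17202.06
Sxx = Σx² − (Σx)²/n = 4682 − 3952.666667 = 729.333333
Sxy = Σxy − (Σx)(Σy)/n = 4954.1 − 6806.8 = -1852.7
Syy = Σy² − (Σy)²/n = 17202.06 − 11721.84 = 5480.22
b = Sxy/Sxx = -1852.7/729.333333 = -2.540265
SSE = Syy − b·Sxy = 5480.22 − (-2.540265)·(-1852.7) = 773.870882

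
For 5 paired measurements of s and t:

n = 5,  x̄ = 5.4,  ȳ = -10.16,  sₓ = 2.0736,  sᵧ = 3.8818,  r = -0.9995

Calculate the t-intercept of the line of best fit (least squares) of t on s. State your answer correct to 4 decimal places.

-0.0562

b = r · sᵧ/sₓ = -0.9995 · 3.8818/2.0736 = -1.871074
a = ȳ − b·x̄ = -10.16 − (-1.871074)·5.4 = -0.056200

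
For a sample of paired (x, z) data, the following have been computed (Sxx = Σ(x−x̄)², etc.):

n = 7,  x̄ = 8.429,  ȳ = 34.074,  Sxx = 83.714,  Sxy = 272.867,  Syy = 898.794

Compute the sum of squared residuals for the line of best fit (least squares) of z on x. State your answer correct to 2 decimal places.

b = Sxy/Sxx = 272.867/83.714 = 3.259515
SSE = Syy − b·Sxy = 898.794 − 3.259515·272.867 = 9.380047

9.38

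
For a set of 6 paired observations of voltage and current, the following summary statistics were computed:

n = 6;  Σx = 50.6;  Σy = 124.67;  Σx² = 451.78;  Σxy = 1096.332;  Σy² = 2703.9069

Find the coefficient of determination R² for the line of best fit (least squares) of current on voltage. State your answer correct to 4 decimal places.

0.7107

Sxx = Σx² − (Σx)²/n = 451.78 − 426.726667 = 25.053333
Sxy = Σxy − (Σx)(Σy)/n = 1096.332 − 1051.383667 = 44.948333
Syy = Σy² − (Σy)²/n = 2703.9069 − 2590.434817 = 113.472083
R² = Sxy²/(Sxx·Syy) = (44.948333)²/(25.053333·113.472083) = 0.710678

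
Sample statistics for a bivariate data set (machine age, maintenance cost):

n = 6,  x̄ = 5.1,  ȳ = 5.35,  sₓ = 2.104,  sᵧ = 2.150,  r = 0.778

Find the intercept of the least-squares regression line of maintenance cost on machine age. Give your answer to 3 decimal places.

b = r · sᵧ/sₓ = 0.778 · 2.15/2.104 = 0.795010
a = ȳ − b·x̄ = 5.35 − 0.795010·5.1 = 1.295452

1.295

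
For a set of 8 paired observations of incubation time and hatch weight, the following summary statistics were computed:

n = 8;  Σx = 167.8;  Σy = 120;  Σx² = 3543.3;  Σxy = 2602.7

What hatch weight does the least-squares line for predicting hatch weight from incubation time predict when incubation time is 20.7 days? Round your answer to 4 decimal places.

14.0054

Sxx = Σx² − (Σx)²/n = 3543.3 − 3519.605 = 23.695
Sxy = Σxy − (Σx)(Σy)/n = 2602.7 − 2517 = 85.7
b = Sxy/Sxx = 85.7/23.695 = 3.616797
a = ȳ − b·x̄ = 15 − 3.616797·20.975 = -60.862313
ŷ(20.7) = a + b·20.7 = -60.862313 + 3.616797·20.7 = 14.005381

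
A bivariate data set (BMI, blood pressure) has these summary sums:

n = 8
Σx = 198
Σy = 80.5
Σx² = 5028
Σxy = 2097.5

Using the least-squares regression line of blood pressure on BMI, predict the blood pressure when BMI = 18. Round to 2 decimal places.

4.50

Sxx = Σx² − (Σx)²/n = 5028 − 4900.5 = 127.5
Sxy = Σxy − (Σx)(Σy)/n = 2097.5 − 1992.375 = 105.125
b = Sxy/Sxx = 105.125/127.5 = 0.824510
a = ȳ − b·x̄ = 10.0625 − 0.824510·24.75 = -10.344118
ŷ(18) = a + b·18 = -10.344118 + 0.824510·18 = 4.497059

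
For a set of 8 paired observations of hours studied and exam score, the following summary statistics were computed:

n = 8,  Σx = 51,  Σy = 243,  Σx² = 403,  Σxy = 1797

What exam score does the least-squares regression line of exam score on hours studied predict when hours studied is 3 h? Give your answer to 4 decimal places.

Sxx = Σx² − (Σx)²/n = 403 − 325.125 = 77.875
Sxy = Σxy − (Σx)(Σy)/n = 1797 − 1549.125 = 247.875
b = Sxy/Sxx = 247.875/77.875 = 3.182986
a = ȳ − b·x̄ = 30.375 − 3.182986·6.375 = 10.083467
ŷ(3) = a + b·3 = 10.083467 + 3.182986·3 = 19.632424

19.6324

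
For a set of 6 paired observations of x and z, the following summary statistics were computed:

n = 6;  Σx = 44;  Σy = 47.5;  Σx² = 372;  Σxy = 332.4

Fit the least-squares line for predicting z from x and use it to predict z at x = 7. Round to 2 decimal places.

Sxx = Σx² − (Σx)²/n = 372 − 322.666667 = 49.333333
Sxy = Σxy − (Σx)(Σy)/n = 332.4 − 348.333333 = -15.933333
b = Sxy/Sxx = -15.933333/49.333333 = -0.322973
a = ȳ − b·x̄ = 7.916667 − (-0.322973)·7.333333 = 10.285135
ŷ(7) = a + b·7 = 10.285135 + (-0.322973)·7 = 8.024324

8.02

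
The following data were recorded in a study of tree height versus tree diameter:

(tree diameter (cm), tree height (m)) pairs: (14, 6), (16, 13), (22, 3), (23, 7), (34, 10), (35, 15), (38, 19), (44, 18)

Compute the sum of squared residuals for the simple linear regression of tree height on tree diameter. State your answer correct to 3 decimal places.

110.611

n = 8, Σx = 226, Σy = 91, Σxy = 2898, Σx² = 7226, Σy² = 1273
Sxx = Σx² − (Σx)²/n = 7226 − 6384.5 = 841.5
Sxy = Σxy − (Σx)(Σy)/n = 2898 − 2570.75 = 327.25
Syy = Σy² − (Σy)²/n = 1273 − 1035.125 = 237.875
b = Sxy/Sxx = 327.25/841.5 = 0.388889
SSE = Syy − b·Sxy = 237.875 − 0.388889·327.25 = 110.611111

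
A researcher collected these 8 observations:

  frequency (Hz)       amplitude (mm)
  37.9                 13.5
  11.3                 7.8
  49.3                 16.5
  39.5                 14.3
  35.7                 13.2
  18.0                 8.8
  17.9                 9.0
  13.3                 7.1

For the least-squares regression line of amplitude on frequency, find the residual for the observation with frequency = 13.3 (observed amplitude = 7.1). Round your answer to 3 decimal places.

n = 8, Σx = 222.9, Σy = 90.2, Σxy = 2863.26, Σx² = 7650.63
Sxx = Σx² − (Σx)²/n = 7650.63 − 6210.55125 = 1440.07875
Sxy = Σxy − (Σx)(Σy)/n = 2863.26 − 2513.1975 = 350.0625
b = Sxy/Sxx = 350.0625/1440.07875 = 0.243086
a = ȳ − b·x̄ = 11.275 − 0.243086·27.8625 = 4.502026
ŷ(13.3) = 4.502026 + 0.243086·13.3 = 7.735065
residual = y − ŷ = 7.1 − 7.735065 = -0.635065

-0.635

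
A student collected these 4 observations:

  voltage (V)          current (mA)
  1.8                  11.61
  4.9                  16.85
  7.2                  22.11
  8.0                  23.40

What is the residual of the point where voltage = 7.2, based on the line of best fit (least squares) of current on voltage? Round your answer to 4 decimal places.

0.2795

n = 4, Σx = 21.9, Σy = 73.97, Σxy = 449.855, Σx² = 143.09
Sxx = Σx² − (Σx)²/n = 143.09 − 119.9025 = 23.1875
Sxy = Σxy − (Σx)(Σy)/n = 449.855 − 404.98575 = 44.86925
b = Sxy/Sxx = 44.86925/23.1875 = 1.935062
a = ȳ − b·x̄ = 18.4925 − 1.935062·5.475 = 7.898036
ŷ(7.2) = 7.898036 + 1.935062·7.2 = 21.830482
residual = y − ŷ = 22.11 − 21.830482 = 0.279518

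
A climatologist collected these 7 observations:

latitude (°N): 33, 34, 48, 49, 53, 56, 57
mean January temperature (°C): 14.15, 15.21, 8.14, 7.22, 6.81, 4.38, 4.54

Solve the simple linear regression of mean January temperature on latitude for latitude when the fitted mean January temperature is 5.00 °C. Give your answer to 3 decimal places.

55.471

n = 7, Σx = 330, Σy = 60.45, Σxy = 2593.58, Σx² = 16144
Sxx = Σx² − (Σx)²/n = 16144 − 15557.142857 = 586.857143
Sxy = Σxy − (Σx)(Σy)/n = 2593.58 − 2849.785714 = -256.205714
b = Sxy/Sxx = -256.205714/586.857143 = -0.436573
a = ȳ − b·x̄ = 8.635714 − (-0.436573)·47.142857 = 29.216991
Set a + b·x = 5.00: x = (5.00 − 29.216991) / (-0.436573) = 55.470715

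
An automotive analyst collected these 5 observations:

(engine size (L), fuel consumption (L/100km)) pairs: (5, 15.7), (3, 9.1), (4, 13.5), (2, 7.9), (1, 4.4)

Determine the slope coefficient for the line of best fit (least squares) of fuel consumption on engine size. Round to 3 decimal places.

n = 5, Σx = 15, Σy = 50.6, Σxy = 180, Σx² = 55
Sxx = Σx² − (Σx)²/n = 55 − 45 = 10
Sxy = Σxy − (Σx)(Σy)/n = 180 − 151.8 = 28.2
b = Sxy/Sxx = 28.2/10 = 2.82

2.820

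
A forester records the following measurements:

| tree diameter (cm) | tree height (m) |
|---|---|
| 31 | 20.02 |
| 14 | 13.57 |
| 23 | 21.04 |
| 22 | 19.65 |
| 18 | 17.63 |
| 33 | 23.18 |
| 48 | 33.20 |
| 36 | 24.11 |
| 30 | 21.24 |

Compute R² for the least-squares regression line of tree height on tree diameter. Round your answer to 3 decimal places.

0.899

n = 9, Σx = 255, Σy = 193.64, Σxy = 5907.86, Σx² = 8083, Σy² = 4396.5484
Sxx = Σx² − (Σx)²/n = 8083 − 7225 = 858
Sxy = Σxy − (Σx)(Σy)/n = 5907.86 − 5486.466667 = 421.393333
Syy = Σy² − (Σy)²/n = 4396.5484 − 4166.272178 = 230.276222
R² = Sxy²/(Sxx·Syy) = (421.393333)²/(858·230.276222) = 0.898750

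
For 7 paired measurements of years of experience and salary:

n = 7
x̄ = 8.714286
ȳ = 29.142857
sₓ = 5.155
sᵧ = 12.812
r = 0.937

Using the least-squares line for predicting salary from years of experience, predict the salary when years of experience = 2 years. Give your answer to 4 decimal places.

b = r · sᵧ/sₓ = 0.937 · 12.812/5.155 = 2.328777
a = ȳ − b·x̄ = 29.142857 − 2.328777·8.714286 = 8.849231
ŷ(2) = a + b·2 = 8.849231 + 2.328777·2 = 13.506784

13.5068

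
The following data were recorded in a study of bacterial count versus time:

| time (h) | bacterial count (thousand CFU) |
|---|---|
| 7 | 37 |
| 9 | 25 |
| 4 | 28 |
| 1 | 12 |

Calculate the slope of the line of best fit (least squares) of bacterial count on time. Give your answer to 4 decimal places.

n = 4, Σx = 21, Σy = 102, Σxy = 608, Σx² = 147
Sxx = Σx² − (Σx)²/n = 147 − 110.25 = 36.75
Sxy = Σxy − (Σx)(Σy)/n = 608 − 535.5 = 72.5
b = Sxy/Sxx = 72.5/36.75 = 1.972789

1.9728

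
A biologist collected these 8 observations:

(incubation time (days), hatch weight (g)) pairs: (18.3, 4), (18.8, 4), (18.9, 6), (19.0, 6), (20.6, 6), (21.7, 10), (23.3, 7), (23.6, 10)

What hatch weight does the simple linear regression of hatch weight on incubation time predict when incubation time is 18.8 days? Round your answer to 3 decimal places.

n = 8, Σx = 164.2, Σy = 53, Σxy = 1115.5, Σx² = 3401.64
Sxx = Σx² − (Σx)²/n = 3401.64 − 3370.205 = 31.435
Sxy = Σxy − (Σx)(Σy)/n = 1115.5 − 1087.825 = 27.675
b = Sxy/Sxx = 27.675/31.435 = 0.880388
a = ȳ − b·x̄ = 6.625 − 0.880388·20.525 = -11.444966
ŷ(18.8) = a + b·18.8 = -11.444966 + 0.880388·18.8 = 5.106331

5.106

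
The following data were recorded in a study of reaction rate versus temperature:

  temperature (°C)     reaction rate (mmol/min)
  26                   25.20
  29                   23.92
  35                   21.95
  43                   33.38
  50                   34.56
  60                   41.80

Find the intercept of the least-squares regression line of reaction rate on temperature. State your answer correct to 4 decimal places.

7.9344

n = 6, Σx = 243, Σy = 180.81, Σxy = 7788.47, Σx² = 10691
Sxx = Σx² − (Σx)²/n = 10691 − 9841.5 = 849.5
Sxy = Σxy − (Σx)(Σy)/n = 7788.47 − 7322.805 = 465.665
b = Sxy/Sxx = 465.665/849.5 = 0.548164
a = ȳ − b·x̄ = 30.135 − 0.548164·40.5 = 7.934373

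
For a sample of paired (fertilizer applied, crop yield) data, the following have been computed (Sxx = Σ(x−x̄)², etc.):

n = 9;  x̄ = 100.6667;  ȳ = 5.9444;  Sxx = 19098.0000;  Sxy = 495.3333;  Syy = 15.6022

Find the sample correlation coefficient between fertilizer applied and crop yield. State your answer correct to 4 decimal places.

0.9074

r = Sxy/√(Sxx·Syy) = 495.3333/√(297970.8156) = 495.3333/545.867031 = 0.907425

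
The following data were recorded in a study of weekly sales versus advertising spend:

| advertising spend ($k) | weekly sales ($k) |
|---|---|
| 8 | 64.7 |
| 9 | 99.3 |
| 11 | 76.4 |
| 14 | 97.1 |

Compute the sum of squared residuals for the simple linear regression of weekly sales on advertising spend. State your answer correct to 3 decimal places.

n = 4, Σx = 42, Σy = 337.5, Σxy = 3611.1, Σx² = 462, Σy² = 29311.95
Sxx = Σx² − (Σx)²/n = 462 − 441 = 21
Sxy = Σxy − (Σx)(Σy)/n = 3611.1 − 3543.75 = 67.35
Syy = Σy² − (Σy)²/n = 29311.95 − 28476.5625 = 835.3875
b = Sxy/Sxx = 67.35/21 = 3.207143
SSE = Syy − b·Sxy = 835.3875 − 3.207143·67.35 = 619.386429

619.386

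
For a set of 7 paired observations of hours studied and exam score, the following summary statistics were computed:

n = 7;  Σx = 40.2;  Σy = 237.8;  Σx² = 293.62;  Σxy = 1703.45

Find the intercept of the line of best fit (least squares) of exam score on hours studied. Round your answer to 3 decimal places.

3.060

Sxx = Σx² − (Σx)²/n = 293.62 − 230.862857 = 62.757143
Sxy = Σxy − (Σx)(Σy)/n = 1703.45 − 1365.651429 = 337.798571
b = Sxy/Sxx = 337.798571/62.757143 = 5.382631
a = ȳ − b·x̄ = 33.971429 − 5.382631·5.742857 = 3.059745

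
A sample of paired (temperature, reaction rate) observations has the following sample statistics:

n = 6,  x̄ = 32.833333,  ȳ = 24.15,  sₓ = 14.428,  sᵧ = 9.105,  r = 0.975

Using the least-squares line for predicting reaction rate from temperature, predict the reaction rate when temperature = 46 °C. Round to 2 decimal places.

32.25

b = r · sᵧ/sₓ = 0.975 · 9.105/14.428 = 0.615288
a = ȳ − b·x̄ = 24.15 − 0.615288·32.833333 = 3.948045
ŷ(46) = a + b·46 = 3.948045 + 0.615288·46 = 32.251292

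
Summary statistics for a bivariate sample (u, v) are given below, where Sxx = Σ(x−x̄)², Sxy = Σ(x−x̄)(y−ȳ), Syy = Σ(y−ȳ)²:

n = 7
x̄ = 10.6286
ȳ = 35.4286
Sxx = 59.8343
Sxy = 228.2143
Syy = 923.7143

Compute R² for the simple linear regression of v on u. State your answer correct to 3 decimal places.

R² = Sxy²/(Sxx·Syy) = (228.2143)²/(59.8343·923.7143) = 0.942319

0.942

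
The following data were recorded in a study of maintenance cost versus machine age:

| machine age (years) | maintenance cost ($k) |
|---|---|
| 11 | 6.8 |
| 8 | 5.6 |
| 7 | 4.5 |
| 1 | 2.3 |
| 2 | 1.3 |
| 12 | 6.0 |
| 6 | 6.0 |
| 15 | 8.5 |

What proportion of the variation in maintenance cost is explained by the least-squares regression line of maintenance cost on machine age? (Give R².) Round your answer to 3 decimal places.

0.854

n = 8, Σx = 62, Σy = 41, Σxy = 391.5, Σx² = 644, Σy² = 249.08
Sxx = Σx² − (Σx)²/n = 644 − 480.5 = 163.5
Sxy = Σxy − (Σx)(Σy)/n = 391.5 − 317.75 = 73.75
Syy = Σy² − (Σy)²/n = 249.08 − 210.125 = 38.955
R² = Sxy²/(Sxx·Syy) = (73.75)²/(163.5·38.955) = 0.853971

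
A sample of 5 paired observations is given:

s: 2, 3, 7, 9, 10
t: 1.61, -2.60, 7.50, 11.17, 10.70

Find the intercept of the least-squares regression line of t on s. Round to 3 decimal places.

-4.026

n = 5, Σx = 31, Σy = 28.38, Σxy = 255.45, Σx² = 243
Sxx = Σx² − (Σx)²/n = 243 − 192.2 = 50.8
Sxy = Σxy − (Σx)(Σy)/n = 255.45 − 175.956 = 79.494
b = Sxy/Sxx = 79.494/50.8 = 1.564843
a = ȳ − b·x̄ = 5.676 − 1.564843·6.2 = -4.026024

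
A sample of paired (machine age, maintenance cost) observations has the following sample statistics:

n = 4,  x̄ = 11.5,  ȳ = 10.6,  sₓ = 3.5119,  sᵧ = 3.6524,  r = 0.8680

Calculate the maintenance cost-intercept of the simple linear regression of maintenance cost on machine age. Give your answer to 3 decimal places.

b = r · sᵧ/sₓ = 0.868 · 3.6524/3.5119 = 0.902726
a = ȳ − b·x̄ = 10.6 − 0.902726·11.5 = 0.218652

0.219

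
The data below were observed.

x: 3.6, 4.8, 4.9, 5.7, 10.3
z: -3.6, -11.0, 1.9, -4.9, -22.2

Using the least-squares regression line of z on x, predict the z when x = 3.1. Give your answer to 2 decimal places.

0.23

n = 5, Σx = 29.3, Σy = -39.8, Σxy = -313.04, Σx² = 198.59
Sxx = Σx² − (Σx)²/n = 198.59 − 171.698 = 26.892
Sxy = Σxy − (Σx)(Σy)/n = -313.04 − (-233.228) = -79.812
b = Sxy/Sxx = -79.812/26.892 = -2.967871
a = ȳ − b·x̄ = -7.96 − (-2.967871)·5.86 = 9.431727
ŷ(3.1) = a + b·3.1 = 9.431727 + (-2.967871)·3.1 = 0.231325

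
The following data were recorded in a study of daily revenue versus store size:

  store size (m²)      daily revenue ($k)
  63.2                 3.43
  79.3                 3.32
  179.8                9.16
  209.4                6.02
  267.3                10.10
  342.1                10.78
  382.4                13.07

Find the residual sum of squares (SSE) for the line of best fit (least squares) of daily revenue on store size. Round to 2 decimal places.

9.79

n = 7, Σx = 1523.5, Σy = 55.88, Σxy = 14773.144, Σx² = 421170.59, Σy² = 531.9766
Sxx = Σx² − (Σx)²/n = 421170.59 − 331578.892857 = 89591.697143
Sxy = Σxy − (Σx)(Σy)/n = 14773.144 − 12161.882857 = 2611.261143
Syy = Σy² − (Σy)²/n = 531.9766 − 446.082057 = 85.894543
b = Sxy/Sxx = 2611.261143/89591.697143 = 0.029146
SSE = Syy − b·Sxy = 85.894543 − 0.029146·2611.261143 = 9.786098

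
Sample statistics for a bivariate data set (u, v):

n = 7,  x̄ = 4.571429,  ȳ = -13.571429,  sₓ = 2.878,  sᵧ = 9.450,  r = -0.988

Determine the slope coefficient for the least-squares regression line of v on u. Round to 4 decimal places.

b = r · sᵧ/sₓ = -0.988 · 9.45/2.878 = -3.244128

-3.2441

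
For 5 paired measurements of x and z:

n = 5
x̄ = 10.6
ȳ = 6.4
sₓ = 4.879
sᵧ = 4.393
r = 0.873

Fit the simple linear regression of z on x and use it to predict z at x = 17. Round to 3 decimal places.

11.431

b = r · sᵧ/sₓ = 0.873 · 4.393/4.879 = 0.786040
a = ȳ − b·x̄ = 6.4 − 0.786040·10.6 = -1.932024
ŷ(17) = a + b·17 = -1.932024 + 0.786040·17 = 11.430656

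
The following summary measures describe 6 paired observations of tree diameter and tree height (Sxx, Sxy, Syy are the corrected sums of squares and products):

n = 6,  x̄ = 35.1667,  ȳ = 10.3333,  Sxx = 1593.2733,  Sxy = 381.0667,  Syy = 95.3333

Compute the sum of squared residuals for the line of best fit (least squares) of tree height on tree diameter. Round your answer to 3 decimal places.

b = Sxy/Sxx = 381.0667/1593.2733 = 0.239172
SSE = Syy − b·Sxy = 95.3333 − 0.239172·381.0667 = 4.192734

4.193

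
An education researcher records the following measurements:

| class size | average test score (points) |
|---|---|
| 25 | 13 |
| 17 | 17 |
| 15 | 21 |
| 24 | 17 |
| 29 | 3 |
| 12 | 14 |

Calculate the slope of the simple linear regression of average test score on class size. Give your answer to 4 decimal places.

n = 6, Σx = 122, Σy = 85, Σxy = 1592, Σx² = 2700
Sxx = Σx² − (Σx)²/n = 2700 − 2480.666667 = 219.333333
Sxy = Σxy − (Σx)(Σy)/n = 1592 − 1728.333333 = -136.333333
b = Sxy/Sxx = -136.333333/219.333333 = -0.621581

-0.6216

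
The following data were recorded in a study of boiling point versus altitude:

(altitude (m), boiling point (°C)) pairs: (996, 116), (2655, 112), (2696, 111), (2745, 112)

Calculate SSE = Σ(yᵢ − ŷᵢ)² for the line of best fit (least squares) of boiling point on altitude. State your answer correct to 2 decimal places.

0.71

n = 4, Σx = 9092, Σy = 451, Σxy = 1019592, Σx² = 22844482, Σy² = 50865
Sxx = Σx² − (Σx)²/n = 22844482 − 20666116 = 2178366
Sxy = Σxy − (Σx)(Σy)/n = 1019592 − 1025123 = -5531
Syy = Σy² − (Σy)²/n = 50865 − 50850.25 = 14.75
b = Sxy/Sxx = -5531/2178366 = -0.002539
SSE = Syy − b·Sxy = 14.75 − (-0.002539)·(-5531) = 0.706464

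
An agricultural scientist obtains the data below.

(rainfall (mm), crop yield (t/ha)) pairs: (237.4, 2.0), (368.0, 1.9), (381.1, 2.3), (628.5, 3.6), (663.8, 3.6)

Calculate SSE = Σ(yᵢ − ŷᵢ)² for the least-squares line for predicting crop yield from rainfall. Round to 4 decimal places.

n = 5, Σx = 2278.8, Σy = 13.4, Σxy = 6702.81, Σx² = 1172662.66, Σy² = 38.82
Sxx = Σx² − (Σx)²/n = 1172662.66 − 1038585.888 = 134076.772
Sxy = Σxy − (Σx)(Σy)/n = 6702.81 − 6107.184 = 595.626
Syy = Σy² − (Σy)²/n = 38.82 − 35.912 = 2.908
b = Sxy/Sxx = 595.626/134076.772 = 0.004442
SSE = Syy − b·Sxy = 2.908 − 0.004442·595.626 = 0.261976

0.2620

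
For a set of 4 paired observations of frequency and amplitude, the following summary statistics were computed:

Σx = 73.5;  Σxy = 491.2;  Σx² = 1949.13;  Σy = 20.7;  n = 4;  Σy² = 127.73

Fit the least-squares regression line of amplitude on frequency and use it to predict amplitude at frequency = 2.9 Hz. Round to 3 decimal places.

Sxx = Σx² − (Σx)²/n = 1949.13 − 1350.5625 = 598.5675
Sxy = Σxy − (Σx)(Σy)/n = 491.2 − 380.3625 = 110.8375
b = Sxy/Sxx = 110.8375/598.5675 = 0.185171
a = ȳ − b·x̄ = 5.175 − 0.185171·18.375 = 1.772478
ŷ(2.9) = a + b·2.9 = 1.772478 + 0.185171·2.9 = 2.309475

2.309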